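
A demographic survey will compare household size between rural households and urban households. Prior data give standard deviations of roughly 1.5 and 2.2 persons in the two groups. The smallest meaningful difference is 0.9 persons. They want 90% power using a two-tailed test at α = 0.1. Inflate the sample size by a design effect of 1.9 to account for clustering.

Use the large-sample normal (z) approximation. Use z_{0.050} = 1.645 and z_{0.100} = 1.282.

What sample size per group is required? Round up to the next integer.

n = 143 per group

n = (z_{α/2} + z_β)² · (σ₁² + σ₂²) / δ²
  = (1.645 + 1.282)² · (1.5² + 2.2² = 7.09) / 0.9²
  = 8.5673 · 7.09 / 0.81
  = 74.99
Design effect: 1.9 × 74.99 = 142.48.
Round up → n = 143 per group.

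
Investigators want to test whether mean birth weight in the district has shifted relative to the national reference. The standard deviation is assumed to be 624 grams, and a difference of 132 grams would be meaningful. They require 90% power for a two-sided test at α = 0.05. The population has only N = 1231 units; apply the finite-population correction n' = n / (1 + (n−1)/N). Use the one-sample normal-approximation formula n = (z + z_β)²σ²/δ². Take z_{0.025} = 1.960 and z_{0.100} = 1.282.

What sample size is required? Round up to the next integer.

n = (z_{α/2} + z_β)² · σ² / δ²
  = (1.960 + 1.282)² · 624² / 132²
  = 10.5106 · 389376 / 17424
  = 234.88
Finite-population correction (N = 1231): 234.88 / (1 + (234.88 − 1)/1231) = 197.38.
Round up → n = 198.

n = 198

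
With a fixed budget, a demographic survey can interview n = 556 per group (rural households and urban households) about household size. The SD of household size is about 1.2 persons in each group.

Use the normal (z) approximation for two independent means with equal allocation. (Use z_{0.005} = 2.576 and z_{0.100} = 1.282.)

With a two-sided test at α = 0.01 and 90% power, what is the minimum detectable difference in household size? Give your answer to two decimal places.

δ = (z_{α/2} + z_β) · √((σ₁²+σ₂²)/n)
  = (2.576 + 1.282) · √(2.88/556)
  = 3.858 · √0.00518
  = 3.858 · 0.0720
  = 0.2777

Minimum detectable difference ≈ 0.28 persons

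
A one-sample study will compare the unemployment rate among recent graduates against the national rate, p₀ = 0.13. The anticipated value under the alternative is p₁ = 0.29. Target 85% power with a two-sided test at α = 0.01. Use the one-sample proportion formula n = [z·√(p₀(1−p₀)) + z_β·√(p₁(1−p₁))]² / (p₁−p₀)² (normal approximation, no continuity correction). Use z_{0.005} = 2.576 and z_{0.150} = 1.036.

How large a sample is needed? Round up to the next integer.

n = [z_{α/2}·√(p₀q₀) + z_β·√(p₁q₁)]² / (p₁ − p₀)²
  = [2.576·√(0.13·0.87) + 1.036·√(0.29·0.71)]² / (0.16)²
  = [2.576·0.3363 + 1.036·0.4538]² / 0.0256
  = [1.3364]² / 0.0256
  = 69.77
Round up → n = 70.

n = 70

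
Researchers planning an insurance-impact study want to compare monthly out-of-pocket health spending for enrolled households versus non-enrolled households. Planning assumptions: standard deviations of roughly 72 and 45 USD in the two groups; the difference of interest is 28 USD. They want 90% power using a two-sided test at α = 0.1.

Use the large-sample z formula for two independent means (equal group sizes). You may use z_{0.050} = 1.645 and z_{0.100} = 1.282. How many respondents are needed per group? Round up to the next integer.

n = 79 per group

n = (z_{α/2} + z_β)² · (σ₁² + σ₂²) / δ²
  = (1.645 + 1.282)² · (72² + 45² = 7209) / 28²
  = 8.5673 · 7209 / 784
  = 78.78
Round up → n = 79 per group.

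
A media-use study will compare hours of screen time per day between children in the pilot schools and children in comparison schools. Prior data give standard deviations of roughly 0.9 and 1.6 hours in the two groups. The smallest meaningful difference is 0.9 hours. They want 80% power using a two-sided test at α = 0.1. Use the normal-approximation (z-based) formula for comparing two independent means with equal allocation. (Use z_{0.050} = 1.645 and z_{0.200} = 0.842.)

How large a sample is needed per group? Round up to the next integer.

n = (z_{α/2} + z_β)² · (σ₁² + σ₂²) / δ²
  = (1.645 + 0.842)² · (0.9² + 1.6² = 3.37) / 0.9²
  = 6.1852 · 3.37 / 0.81
  = 25.73
Round up → n = 26 per group.

n = 26 per group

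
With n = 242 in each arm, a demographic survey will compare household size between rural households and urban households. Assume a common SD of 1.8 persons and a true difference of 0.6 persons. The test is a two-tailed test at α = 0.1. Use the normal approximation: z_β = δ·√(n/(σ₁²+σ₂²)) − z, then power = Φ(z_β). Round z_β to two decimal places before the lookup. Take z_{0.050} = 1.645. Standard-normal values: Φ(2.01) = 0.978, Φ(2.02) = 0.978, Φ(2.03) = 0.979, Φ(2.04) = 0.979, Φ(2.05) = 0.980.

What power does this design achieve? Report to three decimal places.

Power ≈ 0.978

z_β = δ·√(n/(σ₁²+σ₂²)) − z_{α/2}
    = 0.6 · √(242/6.48) − 1.645
    = 0.6 · 6.11111 − 1.645
    = 3.6667 − 1.645 = 2.0217 → 2.02
Power = Φ(2.02) = 0.978.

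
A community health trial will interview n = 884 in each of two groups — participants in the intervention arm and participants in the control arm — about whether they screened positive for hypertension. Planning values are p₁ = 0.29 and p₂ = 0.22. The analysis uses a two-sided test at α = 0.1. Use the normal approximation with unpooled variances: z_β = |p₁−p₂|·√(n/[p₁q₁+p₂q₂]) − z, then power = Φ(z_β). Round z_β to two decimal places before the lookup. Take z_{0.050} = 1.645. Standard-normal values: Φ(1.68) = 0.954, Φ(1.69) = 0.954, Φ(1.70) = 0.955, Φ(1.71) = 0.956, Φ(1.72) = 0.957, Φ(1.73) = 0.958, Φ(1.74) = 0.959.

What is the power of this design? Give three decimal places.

Power ≈ 0.959

z_β = |p₁−p₂|·√(n/[p₁q₁+p₂q₂]) − z_{α/2}
    = 0.07 · √(884/0.3775) − 1.645
    = 0.07 · 48.3913 − 1.645
    = 3.3874 − 1.645 = 1.7424 → 1.74
Power = Φ(1.74) = 0.959.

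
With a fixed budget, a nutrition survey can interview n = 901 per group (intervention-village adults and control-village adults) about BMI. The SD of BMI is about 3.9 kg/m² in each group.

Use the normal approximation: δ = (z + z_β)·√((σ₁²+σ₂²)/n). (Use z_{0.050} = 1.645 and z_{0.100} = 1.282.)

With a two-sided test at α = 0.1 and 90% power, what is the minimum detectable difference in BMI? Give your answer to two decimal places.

Minimum detectable difference ≈ 0.54 kg/m²

δ = (z_{α/2} + z_β) · √((σ₁²+σ₂²)/n)
  = (1.645 + 1.282) · √(30.42/901)
  = 2.927 · √0.03376
  = 2.927 · 0.1837
  = 0.5378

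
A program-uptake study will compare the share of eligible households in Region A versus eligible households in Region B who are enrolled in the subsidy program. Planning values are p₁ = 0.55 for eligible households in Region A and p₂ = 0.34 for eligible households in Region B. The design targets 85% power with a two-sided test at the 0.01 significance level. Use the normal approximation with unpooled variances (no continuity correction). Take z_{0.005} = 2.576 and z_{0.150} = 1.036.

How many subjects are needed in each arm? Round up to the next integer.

n = 140 per group

n = (z_{α/2} + z_β)² · [p₁(1−p₁) + p₂(1−p₂)] / (p₁ − p₂)²
  = (2.576 + 1.036)² · (0.55·0.45 + 0.34·0.66) / (0.21)²
  = (3.612)² · (0.2475 + 0.2244) / 0.0441
  = 13.0465 · 0.4719 / 0.0441
  = 139.61
Round up → n = 140 per group.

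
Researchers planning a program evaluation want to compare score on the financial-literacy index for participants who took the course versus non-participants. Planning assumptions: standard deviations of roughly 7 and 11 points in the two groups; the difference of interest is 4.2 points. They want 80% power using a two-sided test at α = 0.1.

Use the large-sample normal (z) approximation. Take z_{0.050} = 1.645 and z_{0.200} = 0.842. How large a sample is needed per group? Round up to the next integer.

n = 60 per group

n = (z_{α/2} + z_β)² · (σ₁² + σ₂²) / δ²
  = (1.645 + 0.842)² · (7² + 11² = 170) / 4.2²
  = 6.1852 · 170 / 17.64
  = 59.61
Round up → n = 60 per group.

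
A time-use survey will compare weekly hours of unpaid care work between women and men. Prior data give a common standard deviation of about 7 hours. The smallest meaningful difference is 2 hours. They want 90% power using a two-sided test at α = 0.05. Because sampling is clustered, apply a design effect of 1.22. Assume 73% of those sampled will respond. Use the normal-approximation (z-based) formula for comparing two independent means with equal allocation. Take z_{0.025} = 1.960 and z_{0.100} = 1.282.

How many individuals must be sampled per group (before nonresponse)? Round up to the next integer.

n = (z_{α/2} + z_β)² · (σ₁² + σ₂²) / δ²
  = (1.960 + 1.282)² · (2·7² = 98) / 2²
  = 10.5106 · 98 / 4
  = 257.51
Design effect: 1.22 × 257.51 = 314.16.
Adjust for 73% response: 314.16 / 0.73 = 430.36.
Round up → n = 431 per group.

n = 431 per group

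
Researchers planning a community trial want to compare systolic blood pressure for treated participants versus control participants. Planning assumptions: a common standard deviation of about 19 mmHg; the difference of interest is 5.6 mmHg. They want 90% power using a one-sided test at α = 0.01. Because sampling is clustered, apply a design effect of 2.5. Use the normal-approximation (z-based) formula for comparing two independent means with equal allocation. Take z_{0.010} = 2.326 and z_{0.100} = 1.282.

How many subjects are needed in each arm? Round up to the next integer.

n = 750 per group

n = (z_α + z_β)² · (σ₁² + σ₂²) / δ²
  = (2.326 + 1.282)² · (2·19² = 722) / 5.6²
  = 13.0177 · 722 / 31.36
  = 299.71
Design effect: 2.5 × 299.71 = 749.26.
Round up → n = 750 per group.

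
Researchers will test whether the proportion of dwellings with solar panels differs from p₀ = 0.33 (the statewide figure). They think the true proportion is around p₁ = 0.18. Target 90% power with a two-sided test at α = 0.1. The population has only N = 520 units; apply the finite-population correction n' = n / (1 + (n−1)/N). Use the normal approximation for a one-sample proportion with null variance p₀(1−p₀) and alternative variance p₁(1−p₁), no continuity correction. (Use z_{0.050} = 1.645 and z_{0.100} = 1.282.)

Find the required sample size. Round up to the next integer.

n = 63

n = [z_{α/2}·√(p₀q₀) + z_β·√(p₁q₁)]² / (p₁ − p₀)²
  = [1.645·√(0.33·0.67) + 1.282·√(0.18·0.82)]² / (-0.15)²
  = [1.645·0.4702 + 1.282·0.3842]² / 0.0225
  = [1.2660]² / 0.0225
  = 71.24
Finite-population correction (N = 520): 71.24 / (1 + (71.24 − 1)/520) = 62.76.
Round up → n = 63.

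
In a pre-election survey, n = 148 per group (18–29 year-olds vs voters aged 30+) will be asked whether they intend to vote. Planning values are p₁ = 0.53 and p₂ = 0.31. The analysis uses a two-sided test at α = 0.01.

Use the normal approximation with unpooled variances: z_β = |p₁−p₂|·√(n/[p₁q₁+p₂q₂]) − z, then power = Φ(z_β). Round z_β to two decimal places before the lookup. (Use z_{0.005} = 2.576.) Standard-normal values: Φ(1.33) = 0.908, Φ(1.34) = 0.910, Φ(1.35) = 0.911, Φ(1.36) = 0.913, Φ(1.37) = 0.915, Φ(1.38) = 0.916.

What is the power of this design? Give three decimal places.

z_β = |p₁−p₂|·√(n/[p₁q₁+p₂q₂]) − z_{α/2}
    = 0.22 · √(148/0.4630) − 2.576
    = 0.22 · 17.8789 − 2.576
    = 3.9334 − 2.576 = 1.3574 → 1.36
Power = Φ(1.36) = 0.913.

Power ≈ 0.913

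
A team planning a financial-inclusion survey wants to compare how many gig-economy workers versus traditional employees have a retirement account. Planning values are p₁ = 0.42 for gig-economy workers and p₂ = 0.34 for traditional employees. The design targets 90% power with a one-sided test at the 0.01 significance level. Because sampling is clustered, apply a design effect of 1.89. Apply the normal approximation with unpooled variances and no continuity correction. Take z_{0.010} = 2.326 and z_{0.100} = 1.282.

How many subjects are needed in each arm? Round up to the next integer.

n = (z_α + z_β)² · [p₁(1−p₁) + p₂(1−p₂)] / (p₁ − p₂)²
  = (2.326 + 1.282)² · (0.42·0.58 + 0.34·0.66) / (0.08)²
  = (3.608)² · (0.2436 + 0.2244) / 0.0064
  = 13.0177 · 0.4680 / 0.0064
  = 951.92
Design effect: 1.89 × 951.92 = 1799.12.
Round up → n = 1800 per group.

n = 1800 per group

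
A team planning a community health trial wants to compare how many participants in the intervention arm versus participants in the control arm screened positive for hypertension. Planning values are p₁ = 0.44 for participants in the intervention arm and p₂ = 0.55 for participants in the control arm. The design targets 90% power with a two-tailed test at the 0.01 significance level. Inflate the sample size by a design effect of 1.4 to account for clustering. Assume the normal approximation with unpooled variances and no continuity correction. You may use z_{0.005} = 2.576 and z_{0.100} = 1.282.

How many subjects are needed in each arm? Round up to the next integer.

n = 851 per group

n = (z_{α/2} + z_β)² · [p₁(1−p₁) + p₂(1−p₂)] / (p₁ − p₂)²
  = (2.576 + 1.282)² · (0.44·0.56 + 0.55·0.45) / (-0.11)²
  = (3.858)² · (0.2464 + 0.2475) / 0.0121
  = 14.8842 · 0.4939 / 0.0121
  = 607.54
Design effect: 1.4 × 607.54 = 850.56.
Round up → n = 851 per group.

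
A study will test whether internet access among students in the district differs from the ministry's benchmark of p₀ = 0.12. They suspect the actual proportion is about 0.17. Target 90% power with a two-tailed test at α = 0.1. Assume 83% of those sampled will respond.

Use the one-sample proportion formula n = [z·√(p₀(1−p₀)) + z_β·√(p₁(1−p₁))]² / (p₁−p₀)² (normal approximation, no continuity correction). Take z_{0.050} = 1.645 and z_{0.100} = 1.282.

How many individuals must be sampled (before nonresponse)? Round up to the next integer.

n = 498

n = [z_{α/2}·√(p₀q₀) + z_β·√(p₁q₁)]² / (p₁ − p₀)²
  = [1.645·√(0.12·0.88) + 1.282·√(0.17·0.83)]² / (0.05)²
  = [1.645·0.3250 + 1.282·0.3756]² / 0.0025
  = [1.0161]² / 0.0025
  = 413.00
Adjust for 83% response: 413.00 / 0.83 = 497.59.
Round up → n = 498.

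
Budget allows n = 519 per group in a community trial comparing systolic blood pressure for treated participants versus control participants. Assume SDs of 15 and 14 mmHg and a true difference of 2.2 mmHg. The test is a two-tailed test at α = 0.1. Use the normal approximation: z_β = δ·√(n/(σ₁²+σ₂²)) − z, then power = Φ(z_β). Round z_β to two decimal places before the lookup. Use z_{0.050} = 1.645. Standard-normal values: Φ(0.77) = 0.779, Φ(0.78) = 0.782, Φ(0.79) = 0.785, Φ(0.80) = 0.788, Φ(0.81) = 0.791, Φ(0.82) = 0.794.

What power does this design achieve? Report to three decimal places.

Power ≈ 0.788

z_β = δ·√(n/(σ₁²+σ₂²)) − z_{α/2}
    = 2.2 · √(519/421) − 1.645
    = 2.2 · 1.11031 − 1.645
    = 2.4427 − 1.645 = 0.7977 → 0.80
Power = Φ(0.80) = 0.788.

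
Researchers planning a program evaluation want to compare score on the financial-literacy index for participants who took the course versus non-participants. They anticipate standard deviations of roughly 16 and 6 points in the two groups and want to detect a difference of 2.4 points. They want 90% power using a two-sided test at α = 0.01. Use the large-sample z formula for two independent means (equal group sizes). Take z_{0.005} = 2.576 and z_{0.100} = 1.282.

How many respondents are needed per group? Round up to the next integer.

n = 755 per group

n = (z_{α/2} + z_β)² · (σ₁² + σ₂²) / δ²
  = (2.576 + 1.282)² · (16² + 6² = 292) / 2.4²
  = 14.8842 · 292 / 5.76
  = 754.54
Round up → n = 755 per group.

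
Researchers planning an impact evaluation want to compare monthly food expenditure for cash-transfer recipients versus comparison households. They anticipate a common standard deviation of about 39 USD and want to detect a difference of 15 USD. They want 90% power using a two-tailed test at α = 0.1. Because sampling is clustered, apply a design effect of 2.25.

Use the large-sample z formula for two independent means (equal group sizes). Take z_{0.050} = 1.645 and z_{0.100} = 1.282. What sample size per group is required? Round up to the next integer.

n = 261 per group

n = (z_{α/2} + z_β)² · (σ₁² + σ₂²) / δ²
  = (1.645 + 1.282)² · (2·39² = 3042) / 15²
  = 8.5673 · 3042 / 225
  = 115.83
Design effect: 2.25 × 115.83 = 260.62.
Round up → n = 261 per group.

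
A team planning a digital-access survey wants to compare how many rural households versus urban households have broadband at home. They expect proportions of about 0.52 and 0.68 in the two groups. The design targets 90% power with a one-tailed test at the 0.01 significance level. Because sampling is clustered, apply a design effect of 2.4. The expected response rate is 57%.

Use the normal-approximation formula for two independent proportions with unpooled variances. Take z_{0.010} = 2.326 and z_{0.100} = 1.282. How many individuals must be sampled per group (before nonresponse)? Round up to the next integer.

n = (z_α + z_β)² · [p₁(1−p₁) + p₂(1−p₂)] / (p₁ − p₂)²
  = (2.326 + 1.282)² · (0.52·0.48 + 0.68·0.32) / (-0.16)²
  = (3.608)² · (0.2496 + 0.2176) / 0.0256
  = 13.0177 · 0.4672 / 0.0256
  = 237.57
Design effect: 2.4 × 237.57 = 570.17.
Adjust for 57% response: 570.17 / 0.57 = 1000.30.
Round up → n = 1001 per group.

n = 1001 per group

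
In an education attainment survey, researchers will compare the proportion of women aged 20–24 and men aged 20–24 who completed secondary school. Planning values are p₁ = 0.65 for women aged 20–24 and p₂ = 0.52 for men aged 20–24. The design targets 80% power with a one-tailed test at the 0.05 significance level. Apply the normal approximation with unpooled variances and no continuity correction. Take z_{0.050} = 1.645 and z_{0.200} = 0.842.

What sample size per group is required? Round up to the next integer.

n = 175 per group

n = (z_α + z_β)² · [p₁(1−p₁) + p₂(1−p₂)] / (p₁ − p₂)²
  = (1.645 + 0.842)² · (0.65·0.35 + 0.52·0.48) / (0.13)²
  = (2.487)² · (0.2275 + 0.2496) / 0.0169
  = 6.1852 · 0.4771 / 0.0169
  = 174.61
Round up → n = 175 per group.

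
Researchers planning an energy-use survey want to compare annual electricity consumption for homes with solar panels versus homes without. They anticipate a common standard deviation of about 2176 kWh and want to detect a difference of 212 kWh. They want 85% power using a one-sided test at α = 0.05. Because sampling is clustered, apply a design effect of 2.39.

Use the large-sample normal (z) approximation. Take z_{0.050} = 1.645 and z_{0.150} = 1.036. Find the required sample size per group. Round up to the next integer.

n = 3620 per group

n = (z_α + z_β)² · (σ₁² + σ₂²) / δ²
  = (1.645 + 1.036)² · (2·2176² = 9469952) / 212²
  = 7.1878 · 9469952 / 44944
  = 1514.50
Design effect: 2.39 × 1514.50 = 3619.66.
Round up → n = 3620 per group.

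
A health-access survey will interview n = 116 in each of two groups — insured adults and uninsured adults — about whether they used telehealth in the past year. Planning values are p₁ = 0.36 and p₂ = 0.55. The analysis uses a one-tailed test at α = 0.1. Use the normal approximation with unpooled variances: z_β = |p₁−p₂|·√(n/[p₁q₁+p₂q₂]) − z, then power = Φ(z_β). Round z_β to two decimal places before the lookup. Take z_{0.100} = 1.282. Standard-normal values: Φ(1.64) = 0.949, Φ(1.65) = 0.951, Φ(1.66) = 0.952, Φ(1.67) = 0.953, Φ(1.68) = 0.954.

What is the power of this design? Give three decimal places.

Power ≈ 0.954

z_β = |p₁−p₂|·√(n/[p₁q₁+p₂q₂]) − z_α
    = 0.19 · √(116/0.4779) − 1.282
    = 0.19 · 15.5797 − 1.282
    = 2.9602 − 1.282 = 1.6782 → 1.68
Power = Φ(1.68) = 0.954.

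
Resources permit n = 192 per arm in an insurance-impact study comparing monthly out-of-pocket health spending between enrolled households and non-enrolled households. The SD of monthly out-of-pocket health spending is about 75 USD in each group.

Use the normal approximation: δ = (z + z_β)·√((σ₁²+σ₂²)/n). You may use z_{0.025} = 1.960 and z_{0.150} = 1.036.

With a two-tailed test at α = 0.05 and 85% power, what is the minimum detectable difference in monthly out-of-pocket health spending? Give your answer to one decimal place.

Minimum detectable difference ≈ 22.9 USD

δ = (z_{α/2} + z_β) · √((σ₁²+σ₂²)/n)
  = (1.960 + 1.036) · √(11250/192)
  = 2.996 · √58.5938
  = 2.996 · 7.6547
  = 22.9333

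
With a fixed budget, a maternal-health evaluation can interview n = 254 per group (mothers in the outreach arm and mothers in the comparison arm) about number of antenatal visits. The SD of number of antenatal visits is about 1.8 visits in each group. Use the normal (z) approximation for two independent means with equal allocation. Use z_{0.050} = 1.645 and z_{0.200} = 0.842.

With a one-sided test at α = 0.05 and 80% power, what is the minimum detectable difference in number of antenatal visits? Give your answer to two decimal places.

δ = (z_α + z_β) · √((σ₁²+σ₂²)/n)
  = (1.645 + 0.842) · √(6.48/254)
  = 2.487 · √0.02551
  = 2.487 · 0.1597
  = 0.3972

Minimum detectable difference ≈ 0.40 visits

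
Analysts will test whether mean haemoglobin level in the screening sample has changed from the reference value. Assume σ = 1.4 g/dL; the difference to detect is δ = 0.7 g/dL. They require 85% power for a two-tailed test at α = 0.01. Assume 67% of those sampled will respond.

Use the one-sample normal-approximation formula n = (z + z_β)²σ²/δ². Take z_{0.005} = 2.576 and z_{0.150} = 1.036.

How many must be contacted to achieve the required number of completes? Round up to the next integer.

n = 78

n = (z_{α/2} + z_β)² · σ² / δ²
  = (2.576 + 1.036)² · 1.4² / 0.7²
  = 13.0465 · 1.96 / 0.49
  = 52.19
Adjust for 67% response: 52.19 / 0.67 = 77.89.
Round up → n = 78.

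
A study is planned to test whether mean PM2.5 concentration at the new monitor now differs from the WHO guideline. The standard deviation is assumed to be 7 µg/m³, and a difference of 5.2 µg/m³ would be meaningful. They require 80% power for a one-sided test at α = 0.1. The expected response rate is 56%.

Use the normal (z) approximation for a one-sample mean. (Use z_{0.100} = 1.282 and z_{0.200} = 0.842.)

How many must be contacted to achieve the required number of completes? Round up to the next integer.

n = (z_α + z_β)² · σ² / δ²
  = (1.282 + 0.842)² · 7² / 5.2²
  = 4.5114 · 49 / 27.04
  = 8.18
Adjust for 56% response: 8.18 / 0.56 = 14.60.
Round up → n = 15.

n = 15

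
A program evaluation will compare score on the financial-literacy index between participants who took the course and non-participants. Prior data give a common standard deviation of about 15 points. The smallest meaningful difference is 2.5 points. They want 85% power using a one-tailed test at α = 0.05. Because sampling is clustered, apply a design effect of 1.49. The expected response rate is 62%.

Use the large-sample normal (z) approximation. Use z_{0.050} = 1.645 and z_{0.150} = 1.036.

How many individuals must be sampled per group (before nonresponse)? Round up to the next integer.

n = (z_α + z_β)² · (σ₁² + σ₂²) / δ²
  = (1.645 + 1.036)² · (2·15² = 450) / 2.5²
  = 7.1878 · 450 / 6.25
  = 517.52
Design effect: 1.49 × 517.52 = 771.10.
Adjust for 62% response: 771.10 / 0.62 = 1243.71.
Round up → n = 1244 per group.

n = 1244 per group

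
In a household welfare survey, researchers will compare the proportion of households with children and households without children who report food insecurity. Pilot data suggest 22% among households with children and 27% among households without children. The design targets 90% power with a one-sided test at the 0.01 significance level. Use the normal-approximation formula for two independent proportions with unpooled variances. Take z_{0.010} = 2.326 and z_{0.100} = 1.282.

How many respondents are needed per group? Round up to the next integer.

n = (z_α + z_β)² · [p₁(1−p₁) + p₂(1−p₂)] / (p₁ − p₂)²
  = (2.326 + 1.282)² · (0.22·0.78 + 0.27·0.73) / (-0.05)²
  = (3.608)² · (0.1716 + 0.1971) / 0.0025
  = 13.0177 · 0.3687 / 0.0025
  = 1919.85
Round up → n = 1920 per group.

n = 1920 per group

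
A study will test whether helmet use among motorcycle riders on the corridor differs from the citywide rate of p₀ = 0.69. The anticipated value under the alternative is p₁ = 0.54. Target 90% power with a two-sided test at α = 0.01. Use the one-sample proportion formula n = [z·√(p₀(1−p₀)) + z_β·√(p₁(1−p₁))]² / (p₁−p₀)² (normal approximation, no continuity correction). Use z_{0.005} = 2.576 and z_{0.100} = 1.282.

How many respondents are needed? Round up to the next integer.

n = [z_{α/2}·√(p₀q₀) + z_β·√(p₁q₁)]² / (p₁ − p₀)²
  = [2.576·√(0.69·0.31) + 1.282·√(0.54·0.46)]² / (-0.15)²
  = [2.576·0.4625 + 1.282·0.4984]² / 0.0225
  = [1.8303]² / 0.0225
  = 148.89
Round up → n = 149.

n = 149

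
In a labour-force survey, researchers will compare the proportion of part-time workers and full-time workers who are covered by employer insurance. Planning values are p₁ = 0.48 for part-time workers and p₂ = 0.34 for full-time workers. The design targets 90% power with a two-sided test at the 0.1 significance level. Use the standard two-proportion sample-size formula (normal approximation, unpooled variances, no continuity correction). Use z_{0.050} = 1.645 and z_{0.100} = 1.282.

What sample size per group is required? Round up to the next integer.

n = (z_{α/2} + z_β)² · [p₁(1−p₁) + p₂(1−p₂)] / (p₁ − p₂)²
  = (1.645 + 1.282)² · (0.48·0.52 + 0.34·0.66) / (0.14)²
  = (2.927)² · (0.2496 + 0.2244) / 0.0196
  = 8.5673 · 0.4740 / 0.0196
  = 207.19
Round up → n = 208 per group.

n = 208 per group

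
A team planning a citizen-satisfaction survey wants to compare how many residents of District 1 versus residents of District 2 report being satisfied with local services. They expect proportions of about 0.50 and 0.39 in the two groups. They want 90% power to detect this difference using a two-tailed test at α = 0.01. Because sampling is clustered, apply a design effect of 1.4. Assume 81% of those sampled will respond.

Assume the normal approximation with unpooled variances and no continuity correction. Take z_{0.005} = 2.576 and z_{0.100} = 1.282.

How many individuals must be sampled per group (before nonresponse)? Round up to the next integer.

n = 1038 per group

n = (z_{α/2} + z_β)² · [p₁(1−p₁) + p₂(1−p₂)] / (p₁ − p₂)²
  = (2.576 + 1.282)² · (0.50·0.50 + 0.39·0.61) / (0.11)²
  = (3.858)² · (0.2500 + 0.2379) / 0.0121
  = 14.8842 · 0.4879 / 0.0121
  = 600.16
Design effect: 1.4 × 600.16 = 840.23.
Adjust for 81% response: 840.23 / 0.81 = 1037.32.
Round up → n = 1038 per group.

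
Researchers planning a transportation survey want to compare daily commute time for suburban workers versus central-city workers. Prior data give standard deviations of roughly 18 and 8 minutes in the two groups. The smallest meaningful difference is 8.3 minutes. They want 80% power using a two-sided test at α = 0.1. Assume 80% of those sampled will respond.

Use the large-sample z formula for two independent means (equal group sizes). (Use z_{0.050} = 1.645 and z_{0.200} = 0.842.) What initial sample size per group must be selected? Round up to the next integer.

n = (z_{α/2} + z_β)² · (σ₁² + σ₂²) / δ²
  = (1.645 + 0.842)² · (18² + 8² = 388) / 8.3²
  = 6.1852 · 388 / 68.89
  = 34.84
Adjust for 80% response: 34.84 / 0.80 = 43.54.
Round up → n = 44 per group.

n = 44 per group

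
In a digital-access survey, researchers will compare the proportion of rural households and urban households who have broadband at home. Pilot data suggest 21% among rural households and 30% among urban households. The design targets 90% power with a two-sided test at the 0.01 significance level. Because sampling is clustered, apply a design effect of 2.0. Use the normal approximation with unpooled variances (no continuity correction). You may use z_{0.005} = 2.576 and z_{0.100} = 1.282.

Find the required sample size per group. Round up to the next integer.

n = 1382 per group

n = (z_{α/2} + z_β)² · [p₁(1−p₁) + p₂(1−p₂)] / (p₁ − p₂)²
  = (2.576 + 1.282)² · (0.21·0.79 + 0.30·0.70) / (-0.09)²
  = (3.858)² · (0.1659 + 0.2100) / 0.0081
  = 14.8842 · 0.3759 / 0.0081
  = 690.74
Design effect: 2.0 × 690.74 = 1381.47.
Round up → n = 1382 per group.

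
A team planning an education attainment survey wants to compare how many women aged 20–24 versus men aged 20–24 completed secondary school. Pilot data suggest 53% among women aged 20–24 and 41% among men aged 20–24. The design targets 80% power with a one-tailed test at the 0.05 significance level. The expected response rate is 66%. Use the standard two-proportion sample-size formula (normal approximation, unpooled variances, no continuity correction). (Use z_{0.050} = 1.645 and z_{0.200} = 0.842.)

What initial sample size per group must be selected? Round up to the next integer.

n = (z_α + z_β)² · [p₁(1−p₁) + p₂(1−p₂)] / (p₁ − p₂)²
  = (1.645 + 0.842)² · (0.53·0.47 + 0.41·0.59) / (0.12)²
  = (2.487)² · (0.2491 + 0.2419) / 0.0144
  = 6.1852 · 0.4910 / 0.0144
  = 210.90
Adjust for 66% response: 210.90 / 0.66 = 319.54.
Round up → n = 320 per group.

n = 320 per group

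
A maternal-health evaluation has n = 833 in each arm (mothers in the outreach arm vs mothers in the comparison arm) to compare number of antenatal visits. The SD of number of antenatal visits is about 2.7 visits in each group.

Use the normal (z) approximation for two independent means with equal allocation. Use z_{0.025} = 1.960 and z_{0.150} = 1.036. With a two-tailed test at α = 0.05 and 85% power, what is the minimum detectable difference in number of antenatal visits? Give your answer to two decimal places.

δ = (z_{α/2} + z_β) · √((σ₁²+σ₂²)/n)
  = (1.960 + 1.036) · √(14.58/833)
  = 2.996 · √0.0175
  = 2.996 · 0.1323
  = 0.3964

Minimum detectable difference ≈ 0.40 visits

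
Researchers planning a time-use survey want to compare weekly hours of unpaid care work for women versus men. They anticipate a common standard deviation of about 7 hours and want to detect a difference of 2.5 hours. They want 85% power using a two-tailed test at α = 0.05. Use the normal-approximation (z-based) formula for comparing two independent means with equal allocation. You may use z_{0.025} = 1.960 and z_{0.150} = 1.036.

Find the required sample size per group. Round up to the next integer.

n = (z_{α/2} + z_β)² · (σ₁² + σ₂²) / δ²
  = (1.960 + 1.036)² · (2·7² = 98) / 2.5²
  = 8.9760 · 98 / 6.25
  = 140.74
Round up → n = 141 per group.

n = 141 per group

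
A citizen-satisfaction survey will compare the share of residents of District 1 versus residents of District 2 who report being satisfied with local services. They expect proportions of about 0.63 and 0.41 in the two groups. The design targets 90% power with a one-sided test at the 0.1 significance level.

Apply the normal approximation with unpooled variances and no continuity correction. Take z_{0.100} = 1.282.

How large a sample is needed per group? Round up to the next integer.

n = (z_α + z_β)² · [p₁(1−p₁) + p₂(1−p₂)] / (p₁ − p₂)²
  = (1.282 + 1.282)² · (0.63·0.37 + 0.41·0.59) / (0.22)²
  = (2.564)² · (0.2331 + 0.2419) / 0.0484
  = 6.5741 · 0.4750 / 0.0484
  = 64.52
Round up → n = 65 per group.

n = 65 per group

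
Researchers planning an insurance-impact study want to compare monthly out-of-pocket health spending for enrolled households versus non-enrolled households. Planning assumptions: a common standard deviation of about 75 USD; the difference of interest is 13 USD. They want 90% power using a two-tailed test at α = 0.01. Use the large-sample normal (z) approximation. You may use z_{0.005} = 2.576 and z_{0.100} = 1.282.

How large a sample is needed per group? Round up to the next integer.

n = 991 per group

n = (z_{α/2} + z_β)² · (σ₁² + σ₂²) / δ²
  = (2.576 + 1.282)² · (2·75² = 11250) / 13²
  = 14.8842 · 11250 / 169
  = 990.81
Round up → n = 991 per group.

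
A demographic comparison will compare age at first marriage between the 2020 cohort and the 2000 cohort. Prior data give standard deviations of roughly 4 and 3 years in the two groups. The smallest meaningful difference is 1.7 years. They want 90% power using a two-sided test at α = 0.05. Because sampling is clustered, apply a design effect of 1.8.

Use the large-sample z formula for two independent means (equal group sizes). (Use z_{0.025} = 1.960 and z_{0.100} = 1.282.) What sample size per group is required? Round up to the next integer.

n = (z_{α/2} + z_β)² · (σ₁² + σ₂²) / δ²
  = (1.960 + 1.282)² · (4² + 3² = 25) / 1.7²
  = 10.5106 · 25 / 2.89
  = 90.92
Design effect: 1.8 × 90.92 = 163.66.
Round up → n = 164 per group.

n = 164 per group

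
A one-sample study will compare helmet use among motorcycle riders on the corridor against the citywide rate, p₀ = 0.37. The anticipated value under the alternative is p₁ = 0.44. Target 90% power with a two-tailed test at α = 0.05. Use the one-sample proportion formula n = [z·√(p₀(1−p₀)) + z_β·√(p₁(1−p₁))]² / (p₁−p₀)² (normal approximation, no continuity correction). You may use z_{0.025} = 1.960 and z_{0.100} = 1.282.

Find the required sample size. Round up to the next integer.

n = 512

n = [z_{α/2}·√(p₀q₀) + z_β·√(p₁q₁)]² / (p₁ − p₀)²
  = [1.960·√(0.37·0.63) + 1.282·√(0.44·0.56)]² / (0.07)²
  = [1.960·0.4828 + 1.282·0.4964]² / 0.0049
  = [1.5827]² / 0.0049
  = 511.19
Round up → n = 512.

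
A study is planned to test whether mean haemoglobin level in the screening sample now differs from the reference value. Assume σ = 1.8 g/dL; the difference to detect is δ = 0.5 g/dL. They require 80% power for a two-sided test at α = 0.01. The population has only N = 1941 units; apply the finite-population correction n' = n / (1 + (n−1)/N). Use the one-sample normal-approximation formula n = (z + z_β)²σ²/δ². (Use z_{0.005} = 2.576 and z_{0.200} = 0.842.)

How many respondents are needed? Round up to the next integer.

n = 141

n = (z_{α/2} + z_β)² · σ² / δ²
  = (2.576 + 0.842)² · 1.8² / 0.5²
  = 11.6827 · 3.24 / 0.25
  = 151.41
Finite-population correction (N = 1941): 151.41 / (1 + (151.41 − 1)/1941) = 140.52.
Round up → n = 141.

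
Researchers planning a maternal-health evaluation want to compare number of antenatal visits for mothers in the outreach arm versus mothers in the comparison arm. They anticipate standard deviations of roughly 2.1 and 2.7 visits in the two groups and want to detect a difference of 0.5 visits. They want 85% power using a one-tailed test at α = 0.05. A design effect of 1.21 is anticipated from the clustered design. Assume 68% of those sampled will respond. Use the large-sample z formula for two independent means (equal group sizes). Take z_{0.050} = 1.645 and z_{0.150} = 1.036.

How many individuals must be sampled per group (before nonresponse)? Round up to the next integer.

n = 599 per group

n = (z_α + z_β)² · (σ₁² + σ₂²) / δ²
  = (1.645 + 1.036)² · (2.1² + 2.7² = 11.7) / 0.5²
  = 7.1878 · 11.7 / 0.25
  = 336.39
Design effect: 1.21 × 336.39 = 407.03.
Adjust for 68% response: 407.03 / 0.68 = 598.57.
Round up → n = 599 per group.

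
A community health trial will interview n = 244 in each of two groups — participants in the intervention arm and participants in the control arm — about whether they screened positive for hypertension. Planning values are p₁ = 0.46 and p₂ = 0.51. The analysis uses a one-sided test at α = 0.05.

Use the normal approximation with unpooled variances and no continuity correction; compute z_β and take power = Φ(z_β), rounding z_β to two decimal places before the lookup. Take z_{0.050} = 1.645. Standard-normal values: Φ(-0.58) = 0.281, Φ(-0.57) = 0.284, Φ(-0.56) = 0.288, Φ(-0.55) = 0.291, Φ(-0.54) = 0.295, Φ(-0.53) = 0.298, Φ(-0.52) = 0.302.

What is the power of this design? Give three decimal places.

Power ≈ 0.295

z_β = |p₁−p₂|·√(n/[p₁q₁+p₂q₂]) − z_α
    = 0.05 · √(244/0.4983) − 1.645
    = 0.05 · 22.1284 − 1.645
    = 1.1064 − 1.645 = -0.5386 → -0.54
Power = Φ(-0.54) = 0.295.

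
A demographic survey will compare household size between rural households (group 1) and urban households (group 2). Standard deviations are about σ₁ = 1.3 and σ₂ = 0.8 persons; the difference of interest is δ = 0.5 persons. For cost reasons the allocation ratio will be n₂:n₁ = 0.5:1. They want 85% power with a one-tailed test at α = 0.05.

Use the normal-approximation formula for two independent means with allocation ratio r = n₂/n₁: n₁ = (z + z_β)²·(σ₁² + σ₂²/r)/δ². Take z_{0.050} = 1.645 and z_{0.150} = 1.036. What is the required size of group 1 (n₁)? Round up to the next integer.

n₁ = 86

n₁ = (z_α + z_β)² · (σ₁² + σ₂²/r) / δ²
   = (1.645 + 1.036)² · (1.3² + 0.8²/0.5) / 0.5²
   = 7.1878 · (1.69 + 1.28) / 0.25
   = 7.1878 · 2.97 / 0.25
   = 85.39
Round up → n₁ = 86; n₂ = r·n₁ = 0.5 × 86 = 43.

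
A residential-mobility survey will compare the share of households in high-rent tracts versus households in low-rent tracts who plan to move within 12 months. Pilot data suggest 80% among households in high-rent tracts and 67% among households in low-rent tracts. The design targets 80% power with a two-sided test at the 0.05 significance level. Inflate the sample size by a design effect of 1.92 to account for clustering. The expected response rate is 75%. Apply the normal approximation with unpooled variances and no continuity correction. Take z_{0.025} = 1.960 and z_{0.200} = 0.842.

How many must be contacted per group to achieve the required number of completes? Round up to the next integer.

n = (z_{α/2} + z_β)² · [p₁(1−p₁) + p₂(1−p₂)] / (p₁ − p₂)²
  = (1.960 + 0.842)² · (0.80·0.20 + 0.67·0.33) / (0.13)²
  = (2.802)² · (0.1600 + 0.2211) / 0.0169
  = 7.8512 · 0.3811 / 0.0169
  = 177.05
Design effect: 1.92 × 177.05 = 339.93.
Adjust for 75% response: 339.93 / 0.75 = 453.24.
Round up → n = 454 per group.

n = 454 per group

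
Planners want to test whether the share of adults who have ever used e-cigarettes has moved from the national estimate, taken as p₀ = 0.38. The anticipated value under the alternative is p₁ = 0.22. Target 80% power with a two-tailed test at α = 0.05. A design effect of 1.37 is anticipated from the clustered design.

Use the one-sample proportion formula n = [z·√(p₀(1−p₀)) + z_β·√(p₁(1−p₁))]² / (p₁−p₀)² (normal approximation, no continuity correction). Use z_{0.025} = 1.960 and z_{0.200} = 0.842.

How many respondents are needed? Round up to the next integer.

n = 91

n = [z_{α/2}·√(p₀q₀) + z_β·√(p₁q₁)]² / (p₁ − p₀)²
  = [1.960·√(0.38·0.62) + 0.842·√(0.22·0.78)]² / (-0.16)²
  = [1.960·0.4854 + 0.842·0.4142]² / 0.0256
  = [1.3002]² / 0.0256
  = 66.03
Design effect: 1.37 × 66.03 = 90.46.
Round up → n = 91.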